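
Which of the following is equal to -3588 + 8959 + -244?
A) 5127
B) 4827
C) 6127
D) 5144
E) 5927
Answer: A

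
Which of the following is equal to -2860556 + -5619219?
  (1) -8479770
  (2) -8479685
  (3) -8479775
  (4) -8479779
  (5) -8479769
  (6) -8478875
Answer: 3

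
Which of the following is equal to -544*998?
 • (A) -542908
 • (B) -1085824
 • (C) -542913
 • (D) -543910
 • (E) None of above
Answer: E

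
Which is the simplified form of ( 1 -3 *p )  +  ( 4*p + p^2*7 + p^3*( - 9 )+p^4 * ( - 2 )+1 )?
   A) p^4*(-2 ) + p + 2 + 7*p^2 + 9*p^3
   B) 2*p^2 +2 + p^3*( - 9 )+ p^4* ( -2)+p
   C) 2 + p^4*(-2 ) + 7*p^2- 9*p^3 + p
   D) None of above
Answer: C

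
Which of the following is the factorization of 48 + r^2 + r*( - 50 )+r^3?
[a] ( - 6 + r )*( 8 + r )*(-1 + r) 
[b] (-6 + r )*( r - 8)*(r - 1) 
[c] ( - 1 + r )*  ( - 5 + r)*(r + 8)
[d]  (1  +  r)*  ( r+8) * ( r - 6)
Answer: a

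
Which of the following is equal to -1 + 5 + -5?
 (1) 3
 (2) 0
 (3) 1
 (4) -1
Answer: 4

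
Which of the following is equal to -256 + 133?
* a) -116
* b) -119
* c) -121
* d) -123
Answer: d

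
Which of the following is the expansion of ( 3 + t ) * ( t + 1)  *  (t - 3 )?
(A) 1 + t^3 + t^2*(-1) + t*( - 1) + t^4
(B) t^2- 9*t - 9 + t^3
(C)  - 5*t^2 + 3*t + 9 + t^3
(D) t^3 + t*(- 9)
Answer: B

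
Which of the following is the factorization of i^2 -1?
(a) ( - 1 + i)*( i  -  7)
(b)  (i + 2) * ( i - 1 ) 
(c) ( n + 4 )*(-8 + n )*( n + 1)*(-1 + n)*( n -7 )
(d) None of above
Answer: d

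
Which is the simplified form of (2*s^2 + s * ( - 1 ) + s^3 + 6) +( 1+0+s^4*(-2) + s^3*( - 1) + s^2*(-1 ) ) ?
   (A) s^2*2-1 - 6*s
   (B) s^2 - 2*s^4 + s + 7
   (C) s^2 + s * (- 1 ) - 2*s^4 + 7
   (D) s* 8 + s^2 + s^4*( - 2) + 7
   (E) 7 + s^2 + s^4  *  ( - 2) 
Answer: C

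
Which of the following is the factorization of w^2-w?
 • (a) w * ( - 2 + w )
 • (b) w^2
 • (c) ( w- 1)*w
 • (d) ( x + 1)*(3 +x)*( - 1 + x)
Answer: c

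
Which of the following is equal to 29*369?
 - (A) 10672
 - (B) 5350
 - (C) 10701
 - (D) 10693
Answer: C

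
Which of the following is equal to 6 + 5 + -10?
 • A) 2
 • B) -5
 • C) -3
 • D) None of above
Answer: D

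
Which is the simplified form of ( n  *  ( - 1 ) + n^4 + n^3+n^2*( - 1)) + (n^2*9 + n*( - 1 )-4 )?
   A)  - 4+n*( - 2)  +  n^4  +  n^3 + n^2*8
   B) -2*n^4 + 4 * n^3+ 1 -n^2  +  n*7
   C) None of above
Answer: A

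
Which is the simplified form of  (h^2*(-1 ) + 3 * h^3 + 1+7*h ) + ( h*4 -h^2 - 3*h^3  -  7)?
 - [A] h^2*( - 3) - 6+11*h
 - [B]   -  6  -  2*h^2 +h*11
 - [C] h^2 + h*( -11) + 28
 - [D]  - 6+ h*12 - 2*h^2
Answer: B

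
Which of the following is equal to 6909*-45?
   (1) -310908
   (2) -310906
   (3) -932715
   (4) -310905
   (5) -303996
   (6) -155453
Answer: 4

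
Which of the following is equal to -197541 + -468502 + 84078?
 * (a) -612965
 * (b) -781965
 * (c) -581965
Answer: c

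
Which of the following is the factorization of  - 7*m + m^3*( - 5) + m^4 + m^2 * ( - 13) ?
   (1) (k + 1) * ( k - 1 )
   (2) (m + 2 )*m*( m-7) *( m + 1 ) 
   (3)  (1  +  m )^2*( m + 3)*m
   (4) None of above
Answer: 4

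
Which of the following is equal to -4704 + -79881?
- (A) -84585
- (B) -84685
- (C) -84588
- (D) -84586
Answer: A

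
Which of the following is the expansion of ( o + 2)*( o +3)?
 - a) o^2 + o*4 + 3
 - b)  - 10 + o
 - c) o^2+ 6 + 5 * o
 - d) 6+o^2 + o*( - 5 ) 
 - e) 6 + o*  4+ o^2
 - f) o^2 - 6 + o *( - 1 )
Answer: c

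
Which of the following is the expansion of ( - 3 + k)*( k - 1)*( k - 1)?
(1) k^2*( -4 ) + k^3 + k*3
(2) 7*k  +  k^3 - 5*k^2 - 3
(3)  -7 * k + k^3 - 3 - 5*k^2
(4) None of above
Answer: 2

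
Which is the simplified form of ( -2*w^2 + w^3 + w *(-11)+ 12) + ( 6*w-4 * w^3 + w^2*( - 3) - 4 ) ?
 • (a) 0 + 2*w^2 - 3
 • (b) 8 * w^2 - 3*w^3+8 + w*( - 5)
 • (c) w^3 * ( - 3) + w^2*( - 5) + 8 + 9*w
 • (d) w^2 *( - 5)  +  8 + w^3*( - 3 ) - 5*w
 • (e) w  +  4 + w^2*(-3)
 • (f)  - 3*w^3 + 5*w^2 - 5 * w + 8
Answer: d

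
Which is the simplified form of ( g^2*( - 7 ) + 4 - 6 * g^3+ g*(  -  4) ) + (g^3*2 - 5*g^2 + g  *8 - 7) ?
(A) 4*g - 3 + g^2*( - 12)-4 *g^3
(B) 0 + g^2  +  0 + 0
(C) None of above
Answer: A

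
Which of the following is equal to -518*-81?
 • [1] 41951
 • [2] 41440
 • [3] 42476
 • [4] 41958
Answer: 4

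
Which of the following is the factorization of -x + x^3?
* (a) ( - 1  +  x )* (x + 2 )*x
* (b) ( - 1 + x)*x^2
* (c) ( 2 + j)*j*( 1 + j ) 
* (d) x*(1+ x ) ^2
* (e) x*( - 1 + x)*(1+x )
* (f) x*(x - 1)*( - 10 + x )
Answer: e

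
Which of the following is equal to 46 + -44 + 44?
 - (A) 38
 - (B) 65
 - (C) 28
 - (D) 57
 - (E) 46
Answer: E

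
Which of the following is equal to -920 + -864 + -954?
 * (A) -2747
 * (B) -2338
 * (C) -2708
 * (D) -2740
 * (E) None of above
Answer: E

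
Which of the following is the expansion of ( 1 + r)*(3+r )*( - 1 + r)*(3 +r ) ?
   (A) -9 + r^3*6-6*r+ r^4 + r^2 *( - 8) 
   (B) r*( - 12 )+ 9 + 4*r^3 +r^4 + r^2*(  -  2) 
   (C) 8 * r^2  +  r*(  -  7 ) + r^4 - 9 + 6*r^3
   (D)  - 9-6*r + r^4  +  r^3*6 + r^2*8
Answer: D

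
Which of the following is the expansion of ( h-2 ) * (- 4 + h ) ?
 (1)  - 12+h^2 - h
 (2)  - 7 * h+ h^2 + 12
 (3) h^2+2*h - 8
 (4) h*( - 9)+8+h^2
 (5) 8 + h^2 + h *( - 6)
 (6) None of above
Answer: 5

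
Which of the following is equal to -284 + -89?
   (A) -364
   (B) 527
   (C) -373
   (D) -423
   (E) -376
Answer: C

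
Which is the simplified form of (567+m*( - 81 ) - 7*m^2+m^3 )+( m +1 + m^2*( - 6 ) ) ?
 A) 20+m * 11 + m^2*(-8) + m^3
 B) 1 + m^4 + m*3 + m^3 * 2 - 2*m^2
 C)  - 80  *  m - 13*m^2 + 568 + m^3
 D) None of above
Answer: C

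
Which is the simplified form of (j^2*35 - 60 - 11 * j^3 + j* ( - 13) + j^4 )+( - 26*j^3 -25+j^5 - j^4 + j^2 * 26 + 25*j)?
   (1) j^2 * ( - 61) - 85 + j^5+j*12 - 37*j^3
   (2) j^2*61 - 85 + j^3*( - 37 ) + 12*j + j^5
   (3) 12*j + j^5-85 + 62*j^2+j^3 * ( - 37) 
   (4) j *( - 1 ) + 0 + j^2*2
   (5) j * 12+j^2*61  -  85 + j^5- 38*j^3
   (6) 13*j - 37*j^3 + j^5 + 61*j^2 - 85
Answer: 2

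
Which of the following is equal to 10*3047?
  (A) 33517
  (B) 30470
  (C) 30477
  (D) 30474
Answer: B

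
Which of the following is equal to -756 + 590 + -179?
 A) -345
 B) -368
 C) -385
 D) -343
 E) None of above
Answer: A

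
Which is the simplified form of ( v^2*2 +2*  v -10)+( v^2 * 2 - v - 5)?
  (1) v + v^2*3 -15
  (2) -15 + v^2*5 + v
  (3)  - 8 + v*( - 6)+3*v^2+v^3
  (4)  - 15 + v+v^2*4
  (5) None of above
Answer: 4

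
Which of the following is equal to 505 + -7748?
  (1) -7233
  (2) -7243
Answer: 2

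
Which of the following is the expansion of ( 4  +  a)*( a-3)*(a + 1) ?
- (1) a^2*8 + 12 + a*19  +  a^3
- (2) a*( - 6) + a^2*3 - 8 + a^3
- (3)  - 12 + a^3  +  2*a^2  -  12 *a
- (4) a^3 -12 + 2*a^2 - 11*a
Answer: 4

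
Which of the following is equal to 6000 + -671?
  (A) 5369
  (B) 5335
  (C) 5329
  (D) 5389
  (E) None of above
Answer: C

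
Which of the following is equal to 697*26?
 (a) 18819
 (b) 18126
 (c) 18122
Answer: c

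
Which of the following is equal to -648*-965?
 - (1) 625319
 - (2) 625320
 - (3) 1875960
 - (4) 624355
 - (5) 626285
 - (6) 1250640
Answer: 2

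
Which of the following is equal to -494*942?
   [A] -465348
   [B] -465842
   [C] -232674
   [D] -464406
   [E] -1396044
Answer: A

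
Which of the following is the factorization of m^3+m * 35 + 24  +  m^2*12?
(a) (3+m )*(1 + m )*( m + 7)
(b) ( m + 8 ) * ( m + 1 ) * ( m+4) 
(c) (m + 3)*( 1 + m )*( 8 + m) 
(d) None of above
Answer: c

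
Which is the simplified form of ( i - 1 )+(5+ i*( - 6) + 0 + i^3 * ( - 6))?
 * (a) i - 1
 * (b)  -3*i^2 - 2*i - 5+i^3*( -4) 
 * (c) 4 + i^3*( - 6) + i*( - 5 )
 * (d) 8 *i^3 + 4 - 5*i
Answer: c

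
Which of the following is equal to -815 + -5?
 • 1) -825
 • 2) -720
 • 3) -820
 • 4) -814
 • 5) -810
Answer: 3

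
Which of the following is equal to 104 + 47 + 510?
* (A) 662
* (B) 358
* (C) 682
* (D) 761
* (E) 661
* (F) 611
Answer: E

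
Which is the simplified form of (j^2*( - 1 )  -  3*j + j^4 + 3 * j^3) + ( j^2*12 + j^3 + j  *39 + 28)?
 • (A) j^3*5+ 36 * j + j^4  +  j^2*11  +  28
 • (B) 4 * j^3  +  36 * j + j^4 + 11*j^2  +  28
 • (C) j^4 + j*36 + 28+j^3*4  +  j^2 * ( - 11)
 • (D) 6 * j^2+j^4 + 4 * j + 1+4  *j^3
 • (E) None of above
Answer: B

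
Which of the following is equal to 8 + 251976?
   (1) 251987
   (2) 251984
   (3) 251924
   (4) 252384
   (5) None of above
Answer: 2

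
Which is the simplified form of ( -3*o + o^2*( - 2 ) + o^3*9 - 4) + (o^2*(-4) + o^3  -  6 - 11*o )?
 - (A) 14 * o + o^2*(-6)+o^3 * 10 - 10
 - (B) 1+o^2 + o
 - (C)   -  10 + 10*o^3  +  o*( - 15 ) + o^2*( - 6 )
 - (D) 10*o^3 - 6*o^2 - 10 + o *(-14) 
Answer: D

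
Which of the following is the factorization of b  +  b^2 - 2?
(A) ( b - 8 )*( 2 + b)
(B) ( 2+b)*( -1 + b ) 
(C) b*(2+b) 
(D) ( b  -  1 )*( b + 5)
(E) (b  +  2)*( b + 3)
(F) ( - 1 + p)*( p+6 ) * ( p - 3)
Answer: B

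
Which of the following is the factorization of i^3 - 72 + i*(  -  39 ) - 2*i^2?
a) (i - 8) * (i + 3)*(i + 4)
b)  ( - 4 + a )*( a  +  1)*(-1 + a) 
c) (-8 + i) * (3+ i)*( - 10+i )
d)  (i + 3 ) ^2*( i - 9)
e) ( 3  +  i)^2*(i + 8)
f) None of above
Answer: f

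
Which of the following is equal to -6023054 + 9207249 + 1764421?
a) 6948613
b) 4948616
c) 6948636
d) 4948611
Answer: b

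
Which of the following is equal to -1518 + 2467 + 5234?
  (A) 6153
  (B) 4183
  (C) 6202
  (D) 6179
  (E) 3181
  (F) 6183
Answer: F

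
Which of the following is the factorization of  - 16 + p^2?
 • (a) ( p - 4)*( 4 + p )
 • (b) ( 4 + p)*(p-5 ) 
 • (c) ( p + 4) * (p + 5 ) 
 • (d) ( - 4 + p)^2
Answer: a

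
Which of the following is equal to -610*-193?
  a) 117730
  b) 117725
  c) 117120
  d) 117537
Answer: a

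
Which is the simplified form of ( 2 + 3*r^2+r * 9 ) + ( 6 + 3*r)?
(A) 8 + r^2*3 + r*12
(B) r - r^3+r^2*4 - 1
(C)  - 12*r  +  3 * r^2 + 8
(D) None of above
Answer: A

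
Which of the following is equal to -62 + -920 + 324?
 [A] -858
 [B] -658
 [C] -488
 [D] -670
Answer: B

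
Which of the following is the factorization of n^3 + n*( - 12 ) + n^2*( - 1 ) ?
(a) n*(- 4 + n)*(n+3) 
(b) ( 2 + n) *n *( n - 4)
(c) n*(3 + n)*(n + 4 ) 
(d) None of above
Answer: a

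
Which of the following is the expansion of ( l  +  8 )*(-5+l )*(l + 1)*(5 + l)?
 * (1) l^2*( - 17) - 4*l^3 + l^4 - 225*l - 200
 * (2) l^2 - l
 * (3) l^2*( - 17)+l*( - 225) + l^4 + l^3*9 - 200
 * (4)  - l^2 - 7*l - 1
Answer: 3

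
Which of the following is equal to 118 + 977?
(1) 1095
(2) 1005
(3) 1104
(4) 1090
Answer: 1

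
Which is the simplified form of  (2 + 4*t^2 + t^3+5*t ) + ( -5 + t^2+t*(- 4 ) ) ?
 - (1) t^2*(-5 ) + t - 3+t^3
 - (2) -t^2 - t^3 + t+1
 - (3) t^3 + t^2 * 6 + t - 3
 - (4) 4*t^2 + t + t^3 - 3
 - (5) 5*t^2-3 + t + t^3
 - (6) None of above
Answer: 5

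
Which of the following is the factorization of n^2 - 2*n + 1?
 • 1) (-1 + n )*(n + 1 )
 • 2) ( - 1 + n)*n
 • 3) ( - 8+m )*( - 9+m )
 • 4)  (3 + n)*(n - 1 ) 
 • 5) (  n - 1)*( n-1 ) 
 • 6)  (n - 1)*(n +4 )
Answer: 5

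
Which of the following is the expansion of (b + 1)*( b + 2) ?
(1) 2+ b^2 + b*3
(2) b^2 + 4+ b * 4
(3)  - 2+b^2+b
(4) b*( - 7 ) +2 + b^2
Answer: 1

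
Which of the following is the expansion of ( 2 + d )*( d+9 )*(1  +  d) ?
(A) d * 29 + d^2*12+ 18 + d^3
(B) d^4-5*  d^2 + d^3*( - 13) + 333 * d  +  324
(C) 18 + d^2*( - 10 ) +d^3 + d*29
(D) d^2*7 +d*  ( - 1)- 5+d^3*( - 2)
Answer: A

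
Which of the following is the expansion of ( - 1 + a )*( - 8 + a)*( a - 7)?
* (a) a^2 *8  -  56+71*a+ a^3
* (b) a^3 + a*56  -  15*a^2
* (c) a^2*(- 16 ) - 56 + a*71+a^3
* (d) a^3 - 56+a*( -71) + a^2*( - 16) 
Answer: c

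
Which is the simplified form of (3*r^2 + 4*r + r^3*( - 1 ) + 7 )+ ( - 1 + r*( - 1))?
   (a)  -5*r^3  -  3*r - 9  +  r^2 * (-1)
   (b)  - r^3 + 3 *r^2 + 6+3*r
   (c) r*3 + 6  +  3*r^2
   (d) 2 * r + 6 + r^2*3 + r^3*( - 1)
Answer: b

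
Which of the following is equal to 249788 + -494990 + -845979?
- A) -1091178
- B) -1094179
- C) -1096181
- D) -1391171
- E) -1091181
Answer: E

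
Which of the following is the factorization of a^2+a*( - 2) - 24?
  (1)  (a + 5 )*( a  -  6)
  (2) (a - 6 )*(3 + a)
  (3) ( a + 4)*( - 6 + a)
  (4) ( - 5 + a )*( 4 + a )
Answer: 3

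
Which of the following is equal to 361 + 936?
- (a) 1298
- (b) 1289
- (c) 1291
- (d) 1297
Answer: d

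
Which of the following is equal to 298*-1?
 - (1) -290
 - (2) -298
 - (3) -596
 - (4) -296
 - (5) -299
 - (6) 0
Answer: 2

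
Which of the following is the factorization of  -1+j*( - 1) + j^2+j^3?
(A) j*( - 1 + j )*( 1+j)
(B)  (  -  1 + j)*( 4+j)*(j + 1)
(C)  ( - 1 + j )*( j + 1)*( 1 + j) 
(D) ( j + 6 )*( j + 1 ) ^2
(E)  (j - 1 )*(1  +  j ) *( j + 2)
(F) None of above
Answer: C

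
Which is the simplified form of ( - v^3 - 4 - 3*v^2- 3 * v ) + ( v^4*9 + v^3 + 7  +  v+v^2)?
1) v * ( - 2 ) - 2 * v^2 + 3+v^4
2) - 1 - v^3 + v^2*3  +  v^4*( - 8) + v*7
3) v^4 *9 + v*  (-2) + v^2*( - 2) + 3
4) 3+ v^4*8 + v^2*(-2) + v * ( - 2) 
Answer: 3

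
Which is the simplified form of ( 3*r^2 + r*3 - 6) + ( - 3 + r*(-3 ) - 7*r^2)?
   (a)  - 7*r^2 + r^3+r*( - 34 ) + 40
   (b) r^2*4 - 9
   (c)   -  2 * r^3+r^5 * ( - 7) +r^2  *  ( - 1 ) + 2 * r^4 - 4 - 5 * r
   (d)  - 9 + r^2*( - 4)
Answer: d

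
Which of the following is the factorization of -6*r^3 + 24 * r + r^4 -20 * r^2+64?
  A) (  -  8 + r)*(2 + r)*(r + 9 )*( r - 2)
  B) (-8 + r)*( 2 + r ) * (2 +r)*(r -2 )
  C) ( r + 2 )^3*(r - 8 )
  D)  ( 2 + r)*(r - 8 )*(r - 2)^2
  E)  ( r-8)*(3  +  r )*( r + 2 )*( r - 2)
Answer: B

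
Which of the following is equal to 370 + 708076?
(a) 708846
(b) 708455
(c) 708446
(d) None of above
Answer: c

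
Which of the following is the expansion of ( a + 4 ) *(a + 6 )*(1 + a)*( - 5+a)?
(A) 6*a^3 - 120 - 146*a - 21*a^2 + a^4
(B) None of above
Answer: A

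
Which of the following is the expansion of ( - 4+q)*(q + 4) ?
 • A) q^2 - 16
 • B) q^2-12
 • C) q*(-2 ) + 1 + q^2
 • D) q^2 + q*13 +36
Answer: A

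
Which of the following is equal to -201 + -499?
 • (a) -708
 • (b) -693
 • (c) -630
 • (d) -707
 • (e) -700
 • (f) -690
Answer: e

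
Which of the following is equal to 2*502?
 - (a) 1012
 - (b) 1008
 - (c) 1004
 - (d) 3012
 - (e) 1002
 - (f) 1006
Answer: c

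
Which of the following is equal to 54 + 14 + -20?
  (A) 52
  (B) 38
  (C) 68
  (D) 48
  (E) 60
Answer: D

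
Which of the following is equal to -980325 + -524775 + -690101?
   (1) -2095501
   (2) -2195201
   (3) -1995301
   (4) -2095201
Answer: 2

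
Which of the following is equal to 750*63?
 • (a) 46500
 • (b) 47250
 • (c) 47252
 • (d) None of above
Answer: b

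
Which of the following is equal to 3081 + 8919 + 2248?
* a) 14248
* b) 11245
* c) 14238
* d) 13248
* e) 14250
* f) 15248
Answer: a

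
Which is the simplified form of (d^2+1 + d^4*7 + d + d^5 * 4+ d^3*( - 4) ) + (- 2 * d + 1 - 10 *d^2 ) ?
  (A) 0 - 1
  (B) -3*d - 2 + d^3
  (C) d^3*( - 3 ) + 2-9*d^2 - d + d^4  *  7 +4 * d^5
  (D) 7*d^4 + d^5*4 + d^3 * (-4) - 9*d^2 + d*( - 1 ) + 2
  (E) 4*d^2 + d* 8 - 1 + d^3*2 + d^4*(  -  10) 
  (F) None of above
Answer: D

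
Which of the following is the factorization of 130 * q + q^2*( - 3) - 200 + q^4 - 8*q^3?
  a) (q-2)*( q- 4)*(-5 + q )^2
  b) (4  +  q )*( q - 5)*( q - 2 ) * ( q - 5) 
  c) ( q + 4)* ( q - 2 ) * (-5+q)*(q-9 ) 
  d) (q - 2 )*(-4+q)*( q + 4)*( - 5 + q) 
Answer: b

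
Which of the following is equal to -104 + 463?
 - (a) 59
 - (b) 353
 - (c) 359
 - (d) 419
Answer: c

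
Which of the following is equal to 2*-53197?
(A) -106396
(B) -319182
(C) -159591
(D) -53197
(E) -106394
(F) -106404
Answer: E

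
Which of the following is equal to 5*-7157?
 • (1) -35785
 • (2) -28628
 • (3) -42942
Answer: 1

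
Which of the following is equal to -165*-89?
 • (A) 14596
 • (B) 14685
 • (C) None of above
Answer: B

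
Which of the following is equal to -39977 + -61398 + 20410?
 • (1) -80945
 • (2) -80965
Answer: 2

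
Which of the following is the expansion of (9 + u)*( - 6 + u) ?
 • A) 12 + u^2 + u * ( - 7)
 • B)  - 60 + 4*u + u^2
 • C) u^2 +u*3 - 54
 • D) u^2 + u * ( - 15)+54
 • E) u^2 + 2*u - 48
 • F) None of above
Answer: C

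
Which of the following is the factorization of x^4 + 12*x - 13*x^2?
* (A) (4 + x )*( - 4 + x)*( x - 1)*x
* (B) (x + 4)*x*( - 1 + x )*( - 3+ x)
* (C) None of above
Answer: B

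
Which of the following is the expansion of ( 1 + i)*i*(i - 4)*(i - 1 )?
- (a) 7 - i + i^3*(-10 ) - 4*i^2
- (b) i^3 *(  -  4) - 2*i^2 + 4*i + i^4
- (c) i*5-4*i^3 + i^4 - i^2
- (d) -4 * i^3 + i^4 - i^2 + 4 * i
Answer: d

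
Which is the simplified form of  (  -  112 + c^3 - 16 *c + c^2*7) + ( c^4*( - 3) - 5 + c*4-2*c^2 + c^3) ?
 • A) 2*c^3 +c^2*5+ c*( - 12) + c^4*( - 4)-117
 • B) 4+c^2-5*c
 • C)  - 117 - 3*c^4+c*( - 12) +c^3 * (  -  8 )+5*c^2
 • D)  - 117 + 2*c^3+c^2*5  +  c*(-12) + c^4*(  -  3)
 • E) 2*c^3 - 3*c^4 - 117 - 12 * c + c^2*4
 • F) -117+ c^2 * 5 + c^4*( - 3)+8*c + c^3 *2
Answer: D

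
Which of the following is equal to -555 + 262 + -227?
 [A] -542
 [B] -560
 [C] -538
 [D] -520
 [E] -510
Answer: D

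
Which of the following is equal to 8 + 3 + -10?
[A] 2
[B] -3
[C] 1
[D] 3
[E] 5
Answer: C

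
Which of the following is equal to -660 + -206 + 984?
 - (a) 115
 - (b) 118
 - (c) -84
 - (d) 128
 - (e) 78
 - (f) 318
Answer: b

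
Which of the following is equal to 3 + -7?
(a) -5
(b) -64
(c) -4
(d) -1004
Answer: c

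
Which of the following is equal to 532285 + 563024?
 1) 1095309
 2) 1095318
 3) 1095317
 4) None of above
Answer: 1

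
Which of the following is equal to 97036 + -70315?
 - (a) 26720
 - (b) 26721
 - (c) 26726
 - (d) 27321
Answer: b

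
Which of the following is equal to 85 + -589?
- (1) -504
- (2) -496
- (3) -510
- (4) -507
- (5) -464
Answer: 1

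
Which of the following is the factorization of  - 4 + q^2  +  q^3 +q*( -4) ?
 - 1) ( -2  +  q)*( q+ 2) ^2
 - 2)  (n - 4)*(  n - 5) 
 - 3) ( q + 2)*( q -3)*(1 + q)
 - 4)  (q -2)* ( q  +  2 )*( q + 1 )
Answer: 4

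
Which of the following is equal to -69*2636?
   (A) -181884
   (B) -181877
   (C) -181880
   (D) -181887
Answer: A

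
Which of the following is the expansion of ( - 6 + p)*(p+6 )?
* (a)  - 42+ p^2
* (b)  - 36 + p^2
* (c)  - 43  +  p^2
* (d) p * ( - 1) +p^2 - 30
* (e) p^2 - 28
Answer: b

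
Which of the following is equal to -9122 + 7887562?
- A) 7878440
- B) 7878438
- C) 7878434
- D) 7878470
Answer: A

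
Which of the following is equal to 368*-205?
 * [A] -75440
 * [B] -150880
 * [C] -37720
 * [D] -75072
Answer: A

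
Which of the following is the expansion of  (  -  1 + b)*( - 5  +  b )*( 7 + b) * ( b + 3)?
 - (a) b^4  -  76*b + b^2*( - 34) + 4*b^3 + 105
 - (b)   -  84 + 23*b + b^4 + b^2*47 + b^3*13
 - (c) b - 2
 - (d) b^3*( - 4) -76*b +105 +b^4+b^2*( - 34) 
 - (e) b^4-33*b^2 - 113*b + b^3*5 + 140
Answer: a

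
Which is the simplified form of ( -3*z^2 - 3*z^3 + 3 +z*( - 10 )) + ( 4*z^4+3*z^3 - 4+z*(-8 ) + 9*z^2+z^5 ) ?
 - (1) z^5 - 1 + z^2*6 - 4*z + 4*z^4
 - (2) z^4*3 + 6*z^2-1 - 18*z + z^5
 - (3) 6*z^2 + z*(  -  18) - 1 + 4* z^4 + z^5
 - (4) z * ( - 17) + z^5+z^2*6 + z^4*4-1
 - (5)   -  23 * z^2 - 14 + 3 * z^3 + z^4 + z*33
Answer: 3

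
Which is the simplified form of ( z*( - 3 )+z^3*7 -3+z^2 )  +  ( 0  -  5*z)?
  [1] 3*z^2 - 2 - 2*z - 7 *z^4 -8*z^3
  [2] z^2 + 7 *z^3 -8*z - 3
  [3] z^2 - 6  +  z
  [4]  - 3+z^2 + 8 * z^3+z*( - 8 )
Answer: 2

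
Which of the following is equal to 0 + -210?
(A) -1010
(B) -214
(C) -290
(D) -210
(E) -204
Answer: D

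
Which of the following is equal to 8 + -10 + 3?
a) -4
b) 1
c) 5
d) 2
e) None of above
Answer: b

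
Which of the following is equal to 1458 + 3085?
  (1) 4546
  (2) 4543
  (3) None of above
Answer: 2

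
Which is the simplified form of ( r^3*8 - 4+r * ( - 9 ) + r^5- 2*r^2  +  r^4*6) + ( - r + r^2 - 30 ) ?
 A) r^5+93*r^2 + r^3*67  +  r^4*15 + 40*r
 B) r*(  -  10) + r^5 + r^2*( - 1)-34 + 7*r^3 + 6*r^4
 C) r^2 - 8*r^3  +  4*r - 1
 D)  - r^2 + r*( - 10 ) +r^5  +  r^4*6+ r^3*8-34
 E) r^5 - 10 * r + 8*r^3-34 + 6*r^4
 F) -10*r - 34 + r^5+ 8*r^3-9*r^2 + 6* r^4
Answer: D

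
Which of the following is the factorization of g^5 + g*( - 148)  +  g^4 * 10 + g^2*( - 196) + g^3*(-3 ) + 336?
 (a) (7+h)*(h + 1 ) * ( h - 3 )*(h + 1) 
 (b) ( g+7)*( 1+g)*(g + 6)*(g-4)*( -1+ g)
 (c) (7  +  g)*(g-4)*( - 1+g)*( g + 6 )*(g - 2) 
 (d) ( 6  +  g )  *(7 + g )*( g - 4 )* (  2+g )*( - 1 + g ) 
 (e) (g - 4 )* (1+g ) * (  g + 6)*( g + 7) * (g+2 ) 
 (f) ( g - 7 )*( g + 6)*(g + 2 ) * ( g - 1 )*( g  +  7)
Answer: d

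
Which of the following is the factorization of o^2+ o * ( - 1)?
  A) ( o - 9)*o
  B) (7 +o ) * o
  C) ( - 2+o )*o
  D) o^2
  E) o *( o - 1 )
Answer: E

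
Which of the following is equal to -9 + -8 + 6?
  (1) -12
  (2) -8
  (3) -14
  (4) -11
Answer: 4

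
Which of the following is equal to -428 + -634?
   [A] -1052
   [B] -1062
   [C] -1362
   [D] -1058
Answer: B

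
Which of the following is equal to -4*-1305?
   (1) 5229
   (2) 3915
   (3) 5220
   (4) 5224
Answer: 3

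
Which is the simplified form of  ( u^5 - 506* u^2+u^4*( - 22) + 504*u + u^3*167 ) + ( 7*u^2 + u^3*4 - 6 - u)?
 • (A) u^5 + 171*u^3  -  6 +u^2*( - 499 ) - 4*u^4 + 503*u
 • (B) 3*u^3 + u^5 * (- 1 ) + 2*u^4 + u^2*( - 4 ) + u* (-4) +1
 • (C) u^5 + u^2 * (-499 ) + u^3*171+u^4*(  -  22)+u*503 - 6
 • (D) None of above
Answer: C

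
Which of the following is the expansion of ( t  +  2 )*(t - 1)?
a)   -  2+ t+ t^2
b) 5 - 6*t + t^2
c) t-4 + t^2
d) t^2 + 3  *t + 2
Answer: a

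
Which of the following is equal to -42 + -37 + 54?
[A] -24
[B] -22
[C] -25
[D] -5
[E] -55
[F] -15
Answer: C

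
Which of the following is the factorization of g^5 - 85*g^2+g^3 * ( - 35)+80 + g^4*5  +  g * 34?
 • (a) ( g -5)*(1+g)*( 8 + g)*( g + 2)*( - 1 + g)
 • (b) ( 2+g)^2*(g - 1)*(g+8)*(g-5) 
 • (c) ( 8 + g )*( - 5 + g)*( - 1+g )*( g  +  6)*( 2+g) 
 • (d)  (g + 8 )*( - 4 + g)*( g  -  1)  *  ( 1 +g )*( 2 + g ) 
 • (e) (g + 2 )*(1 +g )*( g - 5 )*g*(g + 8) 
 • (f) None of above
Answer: a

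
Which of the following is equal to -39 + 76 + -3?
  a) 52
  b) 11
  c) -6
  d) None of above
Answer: d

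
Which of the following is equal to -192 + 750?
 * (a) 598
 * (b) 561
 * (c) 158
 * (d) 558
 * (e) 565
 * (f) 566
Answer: d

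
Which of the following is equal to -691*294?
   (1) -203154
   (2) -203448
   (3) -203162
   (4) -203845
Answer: 1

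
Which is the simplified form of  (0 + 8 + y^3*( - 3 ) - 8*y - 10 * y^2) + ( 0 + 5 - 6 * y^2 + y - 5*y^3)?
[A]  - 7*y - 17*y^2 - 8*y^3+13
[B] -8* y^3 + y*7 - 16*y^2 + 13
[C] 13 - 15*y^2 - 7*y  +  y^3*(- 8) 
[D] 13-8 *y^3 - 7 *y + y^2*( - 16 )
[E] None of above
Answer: D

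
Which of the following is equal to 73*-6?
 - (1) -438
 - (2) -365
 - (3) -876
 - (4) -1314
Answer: 1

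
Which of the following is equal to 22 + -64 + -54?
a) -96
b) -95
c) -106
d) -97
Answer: a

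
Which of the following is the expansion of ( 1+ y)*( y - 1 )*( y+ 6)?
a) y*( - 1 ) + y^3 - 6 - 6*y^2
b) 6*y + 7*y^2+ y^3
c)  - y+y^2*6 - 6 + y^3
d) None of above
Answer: c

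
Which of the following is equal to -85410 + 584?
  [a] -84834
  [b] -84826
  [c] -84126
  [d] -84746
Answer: b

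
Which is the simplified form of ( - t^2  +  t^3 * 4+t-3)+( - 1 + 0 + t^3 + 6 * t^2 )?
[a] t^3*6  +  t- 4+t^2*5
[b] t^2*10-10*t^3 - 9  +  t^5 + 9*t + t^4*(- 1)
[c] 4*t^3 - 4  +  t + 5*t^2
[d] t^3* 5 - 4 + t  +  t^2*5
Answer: d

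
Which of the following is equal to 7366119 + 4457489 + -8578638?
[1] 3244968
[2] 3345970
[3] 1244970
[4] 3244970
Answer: 4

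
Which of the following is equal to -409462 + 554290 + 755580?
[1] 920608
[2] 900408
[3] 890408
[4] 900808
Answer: 2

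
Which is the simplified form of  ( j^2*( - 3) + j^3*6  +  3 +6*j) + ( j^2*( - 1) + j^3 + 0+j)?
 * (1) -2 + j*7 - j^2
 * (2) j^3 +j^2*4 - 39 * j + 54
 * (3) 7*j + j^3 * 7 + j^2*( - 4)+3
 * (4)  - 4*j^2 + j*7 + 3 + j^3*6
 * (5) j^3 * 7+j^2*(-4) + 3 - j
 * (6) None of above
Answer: 3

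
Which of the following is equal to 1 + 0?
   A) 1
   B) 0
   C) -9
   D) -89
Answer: A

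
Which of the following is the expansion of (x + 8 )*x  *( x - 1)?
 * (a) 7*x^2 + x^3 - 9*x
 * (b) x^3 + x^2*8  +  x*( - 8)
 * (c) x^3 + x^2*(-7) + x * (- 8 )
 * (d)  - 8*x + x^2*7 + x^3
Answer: d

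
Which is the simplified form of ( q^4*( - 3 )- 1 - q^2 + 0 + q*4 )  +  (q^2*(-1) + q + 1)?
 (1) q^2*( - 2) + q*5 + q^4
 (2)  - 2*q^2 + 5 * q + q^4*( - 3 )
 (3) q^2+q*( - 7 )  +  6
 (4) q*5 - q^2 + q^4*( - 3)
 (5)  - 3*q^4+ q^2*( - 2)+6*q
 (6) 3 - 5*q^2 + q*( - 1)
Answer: 2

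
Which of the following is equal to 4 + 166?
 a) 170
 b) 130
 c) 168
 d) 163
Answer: a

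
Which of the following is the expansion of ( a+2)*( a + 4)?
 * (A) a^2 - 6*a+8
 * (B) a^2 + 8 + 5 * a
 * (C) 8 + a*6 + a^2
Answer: C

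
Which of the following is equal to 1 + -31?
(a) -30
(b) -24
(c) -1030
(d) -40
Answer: a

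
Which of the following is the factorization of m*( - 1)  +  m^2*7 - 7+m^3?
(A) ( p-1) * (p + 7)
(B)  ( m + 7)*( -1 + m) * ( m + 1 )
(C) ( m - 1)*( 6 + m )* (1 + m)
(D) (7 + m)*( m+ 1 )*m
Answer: B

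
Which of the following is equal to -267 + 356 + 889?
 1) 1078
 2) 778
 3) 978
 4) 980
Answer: 3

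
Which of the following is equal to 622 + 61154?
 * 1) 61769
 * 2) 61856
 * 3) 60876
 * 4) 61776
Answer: 4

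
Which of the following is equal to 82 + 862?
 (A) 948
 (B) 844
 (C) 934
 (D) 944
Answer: D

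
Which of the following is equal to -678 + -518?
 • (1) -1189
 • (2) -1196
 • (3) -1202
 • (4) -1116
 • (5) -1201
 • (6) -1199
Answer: 2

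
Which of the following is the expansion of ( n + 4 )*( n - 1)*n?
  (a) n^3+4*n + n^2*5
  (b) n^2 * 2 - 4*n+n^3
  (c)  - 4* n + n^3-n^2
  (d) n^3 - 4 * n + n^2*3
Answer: d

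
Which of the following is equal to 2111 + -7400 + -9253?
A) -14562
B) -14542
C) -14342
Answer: B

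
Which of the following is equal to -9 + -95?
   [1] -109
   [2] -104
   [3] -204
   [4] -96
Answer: 2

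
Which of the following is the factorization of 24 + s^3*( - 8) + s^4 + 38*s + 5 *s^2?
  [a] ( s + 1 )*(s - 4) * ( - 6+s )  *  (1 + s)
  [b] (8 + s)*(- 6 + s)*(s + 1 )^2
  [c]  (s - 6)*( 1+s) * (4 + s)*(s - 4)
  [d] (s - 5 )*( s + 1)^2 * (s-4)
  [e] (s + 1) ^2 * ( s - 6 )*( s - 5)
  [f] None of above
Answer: a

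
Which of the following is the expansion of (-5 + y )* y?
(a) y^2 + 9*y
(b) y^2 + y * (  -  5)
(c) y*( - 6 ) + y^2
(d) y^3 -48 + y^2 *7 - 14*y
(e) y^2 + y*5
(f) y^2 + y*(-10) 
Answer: b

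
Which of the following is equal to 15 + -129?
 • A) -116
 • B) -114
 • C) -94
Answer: B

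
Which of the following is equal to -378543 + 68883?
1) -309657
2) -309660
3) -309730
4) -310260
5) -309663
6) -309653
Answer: 2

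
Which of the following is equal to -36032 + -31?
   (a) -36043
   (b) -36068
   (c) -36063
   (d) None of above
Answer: c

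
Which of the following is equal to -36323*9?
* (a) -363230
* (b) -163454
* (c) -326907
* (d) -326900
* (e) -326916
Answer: c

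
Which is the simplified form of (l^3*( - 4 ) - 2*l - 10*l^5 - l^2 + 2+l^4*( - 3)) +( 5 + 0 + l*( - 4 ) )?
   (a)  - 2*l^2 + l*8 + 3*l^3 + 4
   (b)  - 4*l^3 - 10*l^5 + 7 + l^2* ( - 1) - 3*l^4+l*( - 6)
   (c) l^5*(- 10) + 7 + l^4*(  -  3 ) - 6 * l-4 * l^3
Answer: b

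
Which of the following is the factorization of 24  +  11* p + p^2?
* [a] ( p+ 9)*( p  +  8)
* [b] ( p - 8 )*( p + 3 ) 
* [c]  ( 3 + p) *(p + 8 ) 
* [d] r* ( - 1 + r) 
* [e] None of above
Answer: c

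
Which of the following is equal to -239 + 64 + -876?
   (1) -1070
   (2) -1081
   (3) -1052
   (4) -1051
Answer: 4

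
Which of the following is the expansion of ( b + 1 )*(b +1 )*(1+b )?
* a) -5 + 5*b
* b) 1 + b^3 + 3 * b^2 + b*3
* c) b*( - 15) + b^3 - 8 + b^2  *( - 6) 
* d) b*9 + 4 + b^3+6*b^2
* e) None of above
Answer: b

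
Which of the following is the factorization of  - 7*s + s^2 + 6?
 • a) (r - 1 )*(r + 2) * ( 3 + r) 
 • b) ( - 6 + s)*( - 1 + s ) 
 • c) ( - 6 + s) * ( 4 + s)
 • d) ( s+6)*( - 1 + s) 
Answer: b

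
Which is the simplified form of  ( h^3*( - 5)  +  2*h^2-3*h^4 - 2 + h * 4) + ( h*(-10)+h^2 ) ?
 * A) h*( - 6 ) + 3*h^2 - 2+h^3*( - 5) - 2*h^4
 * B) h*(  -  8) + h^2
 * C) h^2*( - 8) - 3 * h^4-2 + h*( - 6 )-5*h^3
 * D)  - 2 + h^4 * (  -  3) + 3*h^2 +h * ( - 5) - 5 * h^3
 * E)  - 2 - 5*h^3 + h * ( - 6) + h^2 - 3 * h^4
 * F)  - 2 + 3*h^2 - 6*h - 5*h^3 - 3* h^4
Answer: F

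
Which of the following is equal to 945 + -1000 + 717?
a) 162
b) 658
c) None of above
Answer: c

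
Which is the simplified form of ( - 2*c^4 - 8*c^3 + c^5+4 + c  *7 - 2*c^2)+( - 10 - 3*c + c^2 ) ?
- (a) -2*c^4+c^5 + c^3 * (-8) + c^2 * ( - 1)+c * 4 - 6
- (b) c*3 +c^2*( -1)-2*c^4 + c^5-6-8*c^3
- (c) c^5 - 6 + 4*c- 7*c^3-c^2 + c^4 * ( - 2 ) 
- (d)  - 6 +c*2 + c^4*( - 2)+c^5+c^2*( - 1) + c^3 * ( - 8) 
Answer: a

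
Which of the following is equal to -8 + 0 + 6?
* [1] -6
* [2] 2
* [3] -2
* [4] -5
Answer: 3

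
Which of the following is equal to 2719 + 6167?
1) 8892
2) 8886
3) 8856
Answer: 2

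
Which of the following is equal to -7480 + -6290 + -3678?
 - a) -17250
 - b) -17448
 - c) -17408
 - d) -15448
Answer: b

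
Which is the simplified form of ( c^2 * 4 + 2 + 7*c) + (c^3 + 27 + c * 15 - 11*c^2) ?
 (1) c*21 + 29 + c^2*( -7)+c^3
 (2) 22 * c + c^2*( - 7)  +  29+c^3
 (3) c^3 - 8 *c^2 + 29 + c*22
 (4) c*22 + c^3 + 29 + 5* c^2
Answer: 2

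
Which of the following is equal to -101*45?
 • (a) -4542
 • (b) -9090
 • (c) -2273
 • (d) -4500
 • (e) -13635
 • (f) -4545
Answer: f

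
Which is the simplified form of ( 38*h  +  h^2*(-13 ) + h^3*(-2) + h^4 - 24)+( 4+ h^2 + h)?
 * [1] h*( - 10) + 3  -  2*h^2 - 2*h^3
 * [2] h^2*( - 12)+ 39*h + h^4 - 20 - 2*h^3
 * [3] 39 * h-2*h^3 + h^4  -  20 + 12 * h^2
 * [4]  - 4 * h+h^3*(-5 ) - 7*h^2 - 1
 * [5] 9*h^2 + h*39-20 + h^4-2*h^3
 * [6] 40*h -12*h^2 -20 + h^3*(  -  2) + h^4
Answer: 2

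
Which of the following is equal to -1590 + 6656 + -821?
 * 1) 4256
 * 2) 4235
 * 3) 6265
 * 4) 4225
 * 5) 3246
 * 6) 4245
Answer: 6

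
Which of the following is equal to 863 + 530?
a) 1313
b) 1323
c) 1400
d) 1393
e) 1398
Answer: d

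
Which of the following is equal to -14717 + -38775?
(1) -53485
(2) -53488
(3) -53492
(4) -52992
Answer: 3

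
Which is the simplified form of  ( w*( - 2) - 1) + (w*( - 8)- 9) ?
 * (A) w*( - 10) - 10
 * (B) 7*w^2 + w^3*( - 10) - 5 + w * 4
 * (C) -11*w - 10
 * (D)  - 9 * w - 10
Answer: A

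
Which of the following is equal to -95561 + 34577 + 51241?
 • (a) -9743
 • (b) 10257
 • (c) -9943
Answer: a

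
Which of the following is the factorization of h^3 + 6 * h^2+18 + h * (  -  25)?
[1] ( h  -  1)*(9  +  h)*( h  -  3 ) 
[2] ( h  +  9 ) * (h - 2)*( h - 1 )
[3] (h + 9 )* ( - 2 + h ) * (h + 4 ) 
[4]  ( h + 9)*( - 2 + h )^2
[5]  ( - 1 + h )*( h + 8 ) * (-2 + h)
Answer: 2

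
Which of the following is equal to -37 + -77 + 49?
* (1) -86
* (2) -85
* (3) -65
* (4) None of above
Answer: 3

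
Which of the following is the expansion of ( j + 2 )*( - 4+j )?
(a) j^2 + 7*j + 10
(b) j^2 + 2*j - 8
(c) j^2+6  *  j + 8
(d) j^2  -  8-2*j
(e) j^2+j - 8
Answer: d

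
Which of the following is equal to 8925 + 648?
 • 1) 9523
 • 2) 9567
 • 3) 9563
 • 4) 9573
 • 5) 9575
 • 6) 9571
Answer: 4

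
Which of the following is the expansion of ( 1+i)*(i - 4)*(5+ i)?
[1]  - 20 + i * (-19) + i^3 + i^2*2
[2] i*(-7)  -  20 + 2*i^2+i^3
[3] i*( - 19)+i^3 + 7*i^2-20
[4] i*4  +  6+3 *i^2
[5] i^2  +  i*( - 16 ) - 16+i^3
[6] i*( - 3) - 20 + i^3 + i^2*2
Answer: 1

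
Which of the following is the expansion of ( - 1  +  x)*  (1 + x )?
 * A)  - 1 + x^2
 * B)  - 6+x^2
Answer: A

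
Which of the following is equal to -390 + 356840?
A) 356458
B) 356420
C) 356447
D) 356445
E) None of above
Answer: E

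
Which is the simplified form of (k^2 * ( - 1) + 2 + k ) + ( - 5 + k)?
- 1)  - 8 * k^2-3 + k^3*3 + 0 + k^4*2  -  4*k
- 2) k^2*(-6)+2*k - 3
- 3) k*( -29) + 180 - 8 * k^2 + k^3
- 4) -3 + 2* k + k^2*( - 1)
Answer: 4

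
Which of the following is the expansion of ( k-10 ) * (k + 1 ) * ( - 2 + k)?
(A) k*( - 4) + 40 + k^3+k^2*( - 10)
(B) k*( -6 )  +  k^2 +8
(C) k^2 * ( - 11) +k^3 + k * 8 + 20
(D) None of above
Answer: C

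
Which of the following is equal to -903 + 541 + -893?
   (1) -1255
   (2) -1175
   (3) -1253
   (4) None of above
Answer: 1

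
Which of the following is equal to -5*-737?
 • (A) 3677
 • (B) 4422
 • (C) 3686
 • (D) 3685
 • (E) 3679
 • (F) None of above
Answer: D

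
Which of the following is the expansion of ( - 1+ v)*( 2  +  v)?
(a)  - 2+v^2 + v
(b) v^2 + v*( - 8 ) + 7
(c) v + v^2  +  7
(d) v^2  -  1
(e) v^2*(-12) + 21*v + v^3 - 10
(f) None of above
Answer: a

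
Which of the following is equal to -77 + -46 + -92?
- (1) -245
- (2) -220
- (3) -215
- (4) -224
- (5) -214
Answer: 3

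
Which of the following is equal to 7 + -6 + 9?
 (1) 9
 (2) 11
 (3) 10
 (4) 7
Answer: 3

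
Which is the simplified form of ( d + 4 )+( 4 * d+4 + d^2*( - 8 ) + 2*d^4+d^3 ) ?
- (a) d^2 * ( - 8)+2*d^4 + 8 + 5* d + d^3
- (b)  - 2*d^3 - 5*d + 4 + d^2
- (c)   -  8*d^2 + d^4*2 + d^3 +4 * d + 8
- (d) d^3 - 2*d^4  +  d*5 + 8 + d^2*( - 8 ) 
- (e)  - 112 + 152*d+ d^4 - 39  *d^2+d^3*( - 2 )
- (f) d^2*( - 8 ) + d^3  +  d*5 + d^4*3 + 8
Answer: a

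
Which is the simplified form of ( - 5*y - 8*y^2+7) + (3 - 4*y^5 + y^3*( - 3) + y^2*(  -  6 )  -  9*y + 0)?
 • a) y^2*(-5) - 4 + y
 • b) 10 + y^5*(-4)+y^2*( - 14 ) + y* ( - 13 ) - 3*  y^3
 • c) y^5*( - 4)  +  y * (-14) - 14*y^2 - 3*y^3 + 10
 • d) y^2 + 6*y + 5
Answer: c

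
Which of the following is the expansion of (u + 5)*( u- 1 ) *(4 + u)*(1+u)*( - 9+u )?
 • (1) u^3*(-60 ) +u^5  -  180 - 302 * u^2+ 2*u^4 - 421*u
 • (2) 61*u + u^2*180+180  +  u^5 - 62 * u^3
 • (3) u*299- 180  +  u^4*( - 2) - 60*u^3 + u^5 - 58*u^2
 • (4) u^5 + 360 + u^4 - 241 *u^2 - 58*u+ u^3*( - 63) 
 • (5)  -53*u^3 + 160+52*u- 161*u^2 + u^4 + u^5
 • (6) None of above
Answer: 6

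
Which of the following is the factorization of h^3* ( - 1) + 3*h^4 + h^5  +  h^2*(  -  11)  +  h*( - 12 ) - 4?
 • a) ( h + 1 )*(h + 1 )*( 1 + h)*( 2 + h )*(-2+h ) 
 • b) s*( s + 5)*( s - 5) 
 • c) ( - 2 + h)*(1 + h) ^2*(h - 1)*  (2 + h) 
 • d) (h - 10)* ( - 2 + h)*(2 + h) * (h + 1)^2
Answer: a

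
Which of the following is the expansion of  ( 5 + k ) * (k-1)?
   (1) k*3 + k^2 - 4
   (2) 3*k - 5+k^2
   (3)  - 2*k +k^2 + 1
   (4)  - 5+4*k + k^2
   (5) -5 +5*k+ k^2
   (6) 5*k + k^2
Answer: 4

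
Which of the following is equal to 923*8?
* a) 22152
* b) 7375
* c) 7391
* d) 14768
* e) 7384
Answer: e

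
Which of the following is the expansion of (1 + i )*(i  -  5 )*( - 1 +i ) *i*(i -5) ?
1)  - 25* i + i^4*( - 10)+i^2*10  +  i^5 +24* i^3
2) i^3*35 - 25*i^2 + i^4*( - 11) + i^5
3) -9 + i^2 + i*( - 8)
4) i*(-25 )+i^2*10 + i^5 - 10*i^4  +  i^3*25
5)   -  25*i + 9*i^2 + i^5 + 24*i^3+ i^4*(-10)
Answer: 1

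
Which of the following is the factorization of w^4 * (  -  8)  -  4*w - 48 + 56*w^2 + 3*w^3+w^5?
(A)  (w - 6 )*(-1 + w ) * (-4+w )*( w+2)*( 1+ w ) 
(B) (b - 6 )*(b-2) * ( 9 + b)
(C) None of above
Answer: A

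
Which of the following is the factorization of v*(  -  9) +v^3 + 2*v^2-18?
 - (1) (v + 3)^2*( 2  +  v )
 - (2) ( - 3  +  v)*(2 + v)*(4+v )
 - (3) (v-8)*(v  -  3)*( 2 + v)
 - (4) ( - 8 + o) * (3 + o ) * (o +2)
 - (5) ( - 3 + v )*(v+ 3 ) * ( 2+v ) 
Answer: 5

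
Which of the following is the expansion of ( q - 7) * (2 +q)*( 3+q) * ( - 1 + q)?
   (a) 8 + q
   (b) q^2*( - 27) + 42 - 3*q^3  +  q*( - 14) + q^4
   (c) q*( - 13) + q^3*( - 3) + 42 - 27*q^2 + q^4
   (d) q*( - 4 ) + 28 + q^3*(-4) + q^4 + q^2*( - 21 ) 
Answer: c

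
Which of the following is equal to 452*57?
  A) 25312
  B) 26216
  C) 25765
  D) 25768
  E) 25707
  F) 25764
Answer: F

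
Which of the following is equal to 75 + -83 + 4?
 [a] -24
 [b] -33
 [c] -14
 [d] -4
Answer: d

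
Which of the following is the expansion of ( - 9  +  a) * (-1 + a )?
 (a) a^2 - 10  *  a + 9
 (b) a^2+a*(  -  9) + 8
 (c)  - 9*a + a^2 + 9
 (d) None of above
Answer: a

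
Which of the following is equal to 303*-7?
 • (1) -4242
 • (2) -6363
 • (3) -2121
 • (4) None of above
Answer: 3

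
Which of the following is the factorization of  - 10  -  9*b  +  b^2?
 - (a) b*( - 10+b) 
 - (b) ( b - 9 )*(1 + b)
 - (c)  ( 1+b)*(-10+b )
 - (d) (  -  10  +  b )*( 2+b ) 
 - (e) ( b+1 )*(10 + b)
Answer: c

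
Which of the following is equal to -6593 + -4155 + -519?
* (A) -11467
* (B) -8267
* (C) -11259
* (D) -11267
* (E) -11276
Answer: D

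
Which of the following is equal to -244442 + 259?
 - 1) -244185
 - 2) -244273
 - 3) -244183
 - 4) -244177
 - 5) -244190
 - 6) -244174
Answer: 3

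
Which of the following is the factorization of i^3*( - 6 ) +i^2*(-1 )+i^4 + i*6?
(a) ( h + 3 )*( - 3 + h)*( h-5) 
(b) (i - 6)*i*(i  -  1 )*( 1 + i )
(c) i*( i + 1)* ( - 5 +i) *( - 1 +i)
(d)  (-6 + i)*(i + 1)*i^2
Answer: b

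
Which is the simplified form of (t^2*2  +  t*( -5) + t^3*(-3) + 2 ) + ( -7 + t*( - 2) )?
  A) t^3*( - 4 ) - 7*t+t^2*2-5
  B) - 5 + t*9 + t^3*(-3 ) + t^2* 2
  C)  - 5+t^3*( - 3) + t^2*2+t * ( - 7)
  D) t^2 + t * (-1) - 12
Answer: C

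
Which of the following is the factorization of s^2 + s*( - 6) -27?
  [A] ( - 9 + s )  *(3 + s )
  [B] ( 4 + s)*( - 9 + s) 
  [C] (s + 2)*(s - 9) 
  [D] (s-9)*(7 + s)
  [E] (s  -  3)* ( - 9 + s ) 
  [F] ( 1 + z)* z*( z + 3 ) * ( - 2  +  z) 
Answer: A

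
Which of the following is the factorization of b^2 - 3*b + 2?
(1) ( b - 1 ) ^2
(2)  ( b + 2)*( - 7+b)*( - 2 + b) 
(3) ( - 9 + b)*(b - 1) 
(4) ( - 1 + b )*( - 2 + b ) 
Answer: 4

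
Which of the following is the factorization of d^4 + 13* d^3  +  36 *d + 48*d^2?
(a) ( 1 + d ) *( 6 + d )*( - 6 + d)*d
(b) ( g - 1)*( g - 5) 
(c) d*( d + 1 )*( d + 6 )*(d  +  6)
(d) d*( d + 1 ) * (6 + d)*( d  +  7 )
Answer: c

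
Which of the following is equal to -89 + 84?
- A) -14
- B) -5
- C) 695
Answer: B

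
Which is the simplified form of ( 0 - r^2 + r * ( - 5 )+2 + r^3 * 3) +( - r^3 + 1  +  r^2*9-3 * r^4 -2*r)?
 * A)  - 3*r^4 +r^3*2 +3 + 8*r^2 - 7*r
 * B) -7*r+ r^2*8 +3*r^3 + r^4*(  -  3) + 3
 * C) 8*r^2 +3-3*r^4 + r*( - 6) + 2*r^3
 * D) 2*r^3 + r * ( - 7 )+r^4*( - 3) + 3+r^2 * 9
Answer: A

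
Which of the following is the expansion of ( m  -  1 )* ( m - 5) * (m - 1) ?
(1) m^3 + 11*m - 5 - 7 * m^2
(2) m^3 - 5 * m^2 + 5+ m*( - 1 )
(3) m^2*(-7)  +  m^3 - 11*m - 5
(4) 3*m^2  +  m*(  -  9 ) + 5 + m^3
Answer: 1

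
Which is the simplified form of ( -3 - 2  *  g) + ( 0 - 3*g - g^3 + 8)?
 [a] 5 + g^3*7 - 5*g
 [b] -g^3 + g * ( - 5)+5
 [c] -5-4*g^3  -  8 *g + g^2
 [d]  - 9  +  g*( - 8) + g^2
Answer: b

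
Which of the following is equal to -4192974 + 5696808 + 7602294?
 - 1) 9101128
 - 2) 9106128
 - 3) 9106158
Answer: 2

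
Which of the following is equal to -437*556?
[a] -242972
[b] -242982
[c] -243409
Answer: a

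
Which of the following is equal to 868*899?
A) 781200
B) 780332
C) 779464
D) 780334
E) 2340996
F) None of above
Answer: B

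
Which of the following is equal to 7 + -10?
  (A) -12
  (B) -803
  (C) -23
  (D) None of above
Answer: D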